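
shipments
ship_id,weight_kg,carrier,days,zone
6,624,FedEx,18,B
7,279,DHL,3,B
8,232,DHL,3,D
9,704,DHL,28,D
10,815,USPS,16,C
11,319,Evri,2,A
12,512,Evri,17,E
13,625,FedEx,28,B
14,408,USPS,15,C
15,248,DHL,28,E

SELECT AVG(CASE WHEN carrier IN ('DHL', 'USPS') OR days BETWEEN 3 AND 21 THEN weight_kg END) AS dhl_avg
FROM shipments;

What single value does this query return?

ship_id=6: ✓ → 624
ship_id=7: ✓ → 279
ship_id=8: ✓ → 232
ship_id=9: ✓ → 704
ship_id=10: ✓ → 815
ship_id=11: ✗
ship_id=12: ✓ → 512
ship_id=13: ✗
ship_id=14: ✓ → 408
ship_id=15: ✓ → 248
dhl_avg = (624 + 279 + 232 + 704 + 815 + 512 + 408 + 248) / 8 = 477.75

477.75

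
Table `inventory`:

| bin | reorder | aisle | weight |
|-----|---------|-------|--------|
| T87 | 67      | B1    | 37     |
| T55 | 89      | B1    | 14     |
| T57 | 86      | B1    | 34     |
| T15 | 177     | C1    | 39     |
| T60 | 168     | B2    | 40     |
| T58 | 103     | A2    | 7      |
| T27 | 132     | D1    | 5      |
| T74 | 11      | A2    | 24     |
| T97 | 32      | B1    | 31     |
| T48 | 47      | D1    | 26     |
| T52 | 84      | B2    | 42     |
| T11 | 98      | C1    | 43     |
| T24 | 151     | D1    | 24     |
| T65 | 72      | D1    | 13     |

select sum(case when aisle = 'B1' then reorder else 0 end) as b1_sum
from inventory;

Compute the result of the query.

274

bin=T87: ✓ → 67
bin=T55: ✓ → 89
bin=T57: ✓ → 86
bin=T15: ✗
bin=T60: ✗
bin=T58: ✗
bin=T27: ✗
bin=T74: ✗
bin=T97: ✓ → 32
bin=T48: ✗
bin=T52: ✗
bin=T11: ✗
bin=T24: ✗
bin=T65: ✗
b1_sum = 67 + 89 + 86 + 32 = 274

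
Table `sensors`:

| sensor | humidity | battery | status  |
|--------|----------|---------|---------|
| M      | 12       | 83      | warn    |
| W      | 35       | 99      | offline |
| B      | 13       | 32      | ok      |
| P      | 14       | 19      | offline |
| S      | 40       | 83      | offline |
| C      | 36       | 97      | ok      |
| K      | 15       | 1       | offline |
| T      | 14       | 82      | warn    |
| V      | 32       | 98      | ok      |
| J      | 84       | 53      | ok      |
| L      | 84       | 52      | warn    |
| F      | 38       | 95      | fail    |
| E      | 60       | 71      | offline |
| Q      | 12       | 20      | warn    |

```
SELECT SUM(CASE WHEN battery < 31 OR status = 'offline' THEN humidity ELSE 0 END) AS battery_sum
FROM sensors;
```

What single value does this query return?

176

sensor=M: ✗
sensor=W: ✓ → 35
sensor=B: ✗
sensor=P: ✓ → 14
sensor=S: ✓ → 40
sensor=C: ✗
sensor=K: ✓ → 15
sensor=T: ✗
sensor=V: ✗
sensor=J: ✗
sensor=L: ✗
sensor=F: ✗
sensor=E: ✓ → 60
sensor=Q: ✓ → 12
battery_sum = 35 + 14 + 40 + 15 + 60 + 12 = 176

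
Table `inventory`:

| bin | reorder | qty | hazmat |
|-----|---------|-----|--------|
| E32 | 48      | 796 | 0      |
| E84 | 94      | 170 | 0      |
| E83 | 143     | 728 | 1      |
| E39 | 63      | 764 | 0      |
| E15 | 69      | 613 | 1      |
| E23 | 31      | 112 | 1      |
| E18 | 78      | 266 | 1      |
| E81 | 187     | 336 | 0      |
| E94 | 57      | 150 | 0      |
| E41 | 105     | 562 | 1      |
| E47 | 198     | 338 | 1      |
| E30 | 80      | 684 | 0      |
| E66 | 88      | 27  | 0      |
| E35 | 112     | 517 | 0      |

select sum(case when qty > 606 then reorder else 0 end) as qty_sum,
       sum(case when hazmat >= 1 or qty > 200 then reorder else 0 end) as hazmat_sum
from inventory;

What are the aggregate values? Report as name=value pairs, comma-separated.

[qty_sum: qty > 606]
bin=E32: ✓ → 48
bin=E84: ✗
bin=E83: ✓ → 143
bin=E39: ✓ → 63
bin=E15: ✓ → 69
bin=E23: ✗
bin=E18: ✗
bin=E81: ✗
bin=E94: ✗
bin=E41: ✗
bin=E47: ✗
bin=E30: ✓ → 80
bin=E66: ✗
bin=E35: ✗
qty_sum = 48 + 143 + 63 + 69 + 80 = 403
—
[hazmat_sum: hazmat >= 1 or qty > 200]
bin=E32: ✓ → 48
bin=E84: ✗
bin=E83: ✓ → 143
bin=E39: ✓ → 63
bin=E15: ✓ → 69
bin=E23: ✓ → 31
bin=E18: ✓ → 78
bin=E81: ✓ → 187
bin=E94: ✗
bin=E41: ✓ → 105
bin=E47: ✓ → 198
bin=E30: ✓ → 80
bin=E66: ✗
bin=E35: ✓ → 112
hazmat_sum = 48 + 143 + 63 + 69 + 31 + 78 + 187 + 105 + 198 + 80 + 112 = 1114

qty_sum=403, hazmat_sum=1114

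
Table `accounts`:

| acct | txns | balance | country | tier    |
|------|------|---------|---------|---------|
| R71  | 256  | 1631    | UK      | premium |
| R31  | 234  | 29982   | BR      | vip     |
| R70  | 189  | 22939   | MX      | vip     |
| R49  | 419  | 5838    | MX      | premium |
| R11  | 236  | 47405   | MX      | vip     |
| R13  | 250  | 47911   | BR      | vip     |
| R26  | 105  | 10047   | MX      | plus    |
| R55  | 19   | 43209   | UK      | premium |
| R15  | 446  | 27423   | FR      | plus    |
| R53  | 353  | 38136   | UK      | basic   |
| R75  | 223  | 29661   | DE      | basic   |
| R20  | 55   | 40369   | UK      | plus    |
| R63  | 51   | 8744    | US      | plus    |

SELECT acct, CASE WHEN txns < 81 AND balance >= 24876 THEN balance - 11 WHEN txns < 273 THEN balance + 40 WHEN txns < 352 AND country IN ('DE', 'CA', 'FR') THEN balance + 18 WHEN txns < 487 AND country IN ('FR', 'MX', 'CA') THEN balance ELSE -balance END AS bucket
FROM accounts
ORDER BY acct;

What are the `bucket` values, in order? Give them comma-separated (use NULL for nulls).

47445, 47951, 27423, 40358, 10087, 30022, 5838, -38136, 43198, 8784, 22979, 1671, 29701

acct=R11: txns < 273 → 47445
acct=R13: txns < 273 → 47951
acct=R15: txns < 487 AND country IN ('FR', 'MX', 'CA') → 27423
acct=R20: txns < 81 AND balance >= 24876 → 40358
acct=R26: txns < 273 → 10087
acct=R31: txns < 273 → 30022
acct=R49: txns < 487 AND country IN ('FR', 'MX', 'CA') → 5838
acct=R53: ELSE → -38136
acct=R55: txns < 81 AND balance >= 24876 → 43198
acct=R63: txns < 273 → 8784
acct=R70: txns < 273 → 22979
acct=R71: txns < 273 → 1671
acct=R75: txns < 273 → 29701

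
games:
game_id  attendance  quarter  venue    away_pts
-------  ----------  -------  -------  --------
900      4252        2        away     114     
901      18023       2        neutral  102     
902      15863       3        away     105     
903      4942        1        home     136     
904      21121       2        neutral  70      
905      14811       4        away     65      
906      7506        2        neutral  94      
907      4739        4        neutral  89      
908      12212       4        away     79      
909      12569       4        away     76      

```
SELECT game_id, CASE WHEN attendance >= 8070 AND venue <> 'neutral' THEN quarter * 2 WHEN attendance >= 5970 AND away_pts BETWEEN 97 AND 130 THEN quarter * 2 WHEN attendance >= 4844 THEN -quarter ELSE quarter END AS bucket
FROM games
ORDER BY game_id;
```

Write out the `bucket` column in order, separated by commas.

game_id=900: ELSE → 2
game_id=901: attendance >= 5970 AND away_pts BETWEEN 97 AND 130 → 4
game_id=902: attendance >= 8070 AND venue <> 'neutral' → 6
game_id=903: attendance >= 4844 → -1
game_id=904: attendance >= 4844 → -2
game_id=905: attendance >= 8070 AND venue <> 'neutral' → 8
game_id=906: attendance >= 4844 → -2
game_id=907: ELSE → 4
game_id=908: attendance >= 8070 AND venue <> 'neutral' → 8
game_id=909: attendance >= 8070 AND venue <> 'neutral' → 8

2, 4, 6, -1, -2, 8, -2, 4, 8, 8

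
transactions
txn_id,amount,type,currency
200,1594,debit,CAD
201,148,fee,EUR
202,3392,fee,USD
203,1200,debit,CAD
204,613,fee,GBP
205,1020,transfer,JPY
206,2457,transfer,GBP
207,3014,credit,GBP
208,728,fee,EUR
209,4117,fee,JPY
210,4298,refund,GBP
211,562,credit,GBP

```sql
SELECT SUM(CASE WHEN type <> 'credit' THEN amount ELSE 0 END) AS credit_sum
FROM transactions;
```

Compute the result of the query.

19567

txn_id=200: ✓ → 1594
txn_id=201: ✓ → 148
txn_id=202: ✓ → 3392
txn_id=203: ✓ → 1200
txn_id=204: ✓ → 613
txn_id=205: ✓ → 1020
txn_id=206: ✓ → 2457
txn_id=207: ✗
txn_id=208: ✓ → 728
txn_id=209: ✓ → 4117
txn_id=210: ✓ → 4298
txn_id=211: ✗
credit_sum = 1594 + 148 + 3392 + 1200 + 613 + 1020 + 2457 + 728 + 4117 + 4298 = 19567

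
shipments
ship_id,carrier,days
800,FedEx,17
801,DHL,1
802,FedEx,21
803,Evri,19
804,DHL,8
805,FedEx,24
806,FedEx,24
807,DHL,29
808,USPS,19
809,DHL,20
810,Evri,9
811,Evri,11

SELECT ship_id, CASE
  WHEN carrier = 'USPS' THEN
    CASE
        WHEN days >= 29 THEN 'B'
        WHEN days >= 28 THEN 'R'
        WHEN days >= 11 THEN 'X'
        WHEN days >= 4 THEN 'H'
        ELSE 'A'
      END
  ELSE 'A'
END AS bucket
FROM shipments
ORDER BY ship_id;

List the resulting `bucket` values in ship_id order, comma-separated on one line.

ship_id=800: carrier='FedEx' → outer ELSE → A
ship_id=801: carrier='DHL' → outer ELSE → A
ship_id=802: carrier='FedEx' → outer ELSE → A
ship_id=803: carrier='Evri' → outer ELSE → A
ship_id=804: carrier='DHL' → outer ELSE → A
ship_id=805: carrier='FedEx' → outer ELSE → A
ship_id=806: carrier='FedEx' → outer ELSE → A
ship_id=807: carrier='DHL' → outer ELSE → A
ship_id=808: carrier='USPS' → inner[days >= 11] → X
ship_id=809: carrier='DHL' → outer ELSE → A
ship_id=810: carrier='Evri' → outer ELSE → A
ship_id=811: carrier='Evri' → outer ELSE → A

A, A, A, A, A, A, A, A, X, A, A, A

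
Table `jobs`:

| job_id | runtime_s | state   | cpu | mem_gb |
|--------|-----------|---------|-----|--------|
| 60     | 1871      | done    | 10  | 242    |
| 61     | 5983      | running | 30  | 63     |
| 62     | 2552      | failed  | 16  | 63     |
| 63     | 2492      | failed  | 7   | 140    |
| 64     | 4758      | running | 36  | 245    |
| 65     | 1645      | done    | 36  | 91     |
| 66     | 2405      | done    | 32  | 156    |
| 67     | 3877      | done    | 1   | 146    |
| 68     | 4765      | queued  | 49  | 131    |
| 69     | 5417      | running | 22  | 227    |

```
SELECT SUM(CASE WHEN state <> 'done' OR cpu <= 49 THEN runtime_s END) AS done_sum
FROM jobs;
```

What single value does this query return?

job_id=60: ✓ → 1871
job_id=61: ✓ → 5983
job_id=62: ✓ → 2552
job_id=63: ✓ → 2492
job_id=64: ✓ → 4758
job_id=65: ✓ → 1645
job_id=66: ✓ → 2405
job_id=67: ✓ → 3877
job_id=68: ✓ → 4765
job_id=69: ✓ → 5417
done_sum = 1871 + 5983 + 2552 + 2492 + 4758 + 1645 + 2405 + 3877 + 4765 + 5417 = 35765

35765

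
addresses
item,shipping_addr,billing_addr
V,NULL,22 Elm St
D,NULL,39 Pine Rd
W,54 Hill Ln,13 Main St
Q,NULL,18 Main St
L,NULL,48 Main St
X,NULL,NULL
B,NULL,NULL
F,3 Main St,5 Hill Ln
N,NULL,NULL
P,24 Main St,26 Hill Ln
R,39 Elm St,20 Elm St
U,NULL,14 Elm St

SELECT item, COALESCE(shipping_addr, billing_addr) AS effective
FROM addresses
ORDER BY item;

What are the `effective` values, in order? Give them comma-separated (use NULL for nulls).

item=B: shipping_addr=NULL, billing_addr=NULL (all NULL) → NULL
item=D: shipping_addr=NULL, billing_addr=39 Pine Rd → 39 Pine Rd
item=F: shipping_addr=3 Main St → 3 Main St
item=L: shipping_addr=NULL, billing_addr=48 Main St → 48 Main St
item=N: shipping_addr=NULL, billing_addr=NULL (all NULL) → NULL
item=P: shipping_addr=24 Main St → 24 Main St
item=Q: shipping_addr=NULL, billing_addr=18 Main St → 18 Main St
item=R: shipping_addr=39 Elm St → 39 Elm St
item=U: shipping_addr=NULL, billing_addr=14 Elm St → 14 Elm St
item=V: shipping_addr=NULL, billing_addr=22 Elm St → 22 Elm St
item=W: shipping_addr=54 Hill Ln → 54 Hill Ln
item=X: shipping_addr=NULL, billing_addr=NULL (all NULL) → NULL

NULL, 39 Pine Rd, 3 Main St, 48 Main St, NULL, 24 Main St, 18 Main St, 39 Elm St, 14 Elm St, 22 Elm St, 54 Hill Ln, NULL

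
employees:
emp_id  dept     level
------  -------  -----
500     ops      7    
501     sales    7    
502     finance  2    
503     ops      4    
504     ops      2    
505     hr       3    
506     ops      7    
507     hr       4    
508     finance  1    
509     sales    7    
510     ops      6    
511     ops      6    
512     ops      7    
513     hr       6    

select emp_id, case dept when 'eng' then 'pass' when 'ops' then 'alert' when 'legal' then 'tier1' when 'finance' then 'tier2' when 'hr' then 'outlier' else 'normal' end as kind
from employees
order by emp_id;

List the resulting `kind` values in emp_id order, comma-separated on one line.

emp_id=500: dept='ops' → alert
emp_id=501: ELSE → normal
emp_id=502: dept='finance' → tier2
emp_id=503: dept='ops' → alert
emp_id=504: dept='ops' → alert
emp_id=505: dept='hr' → outlier
emp_id=506: dept='ops' → alert
emp_id=507: dept='hr' → outlier
emp_id=508: dept='finance' → tier2
emp_id=509: ELSE → normal
emp_id=510: dept='ops' → alert
emp_id=511: dept='ops' → alert
emp_id=512: dept='ops' → alert
emp_id=513: dept='hr' → outlier

alert, normal, tier2, alert, alert, outlier, alert, outlier, tier2, normal, alert, alert, alert, outlier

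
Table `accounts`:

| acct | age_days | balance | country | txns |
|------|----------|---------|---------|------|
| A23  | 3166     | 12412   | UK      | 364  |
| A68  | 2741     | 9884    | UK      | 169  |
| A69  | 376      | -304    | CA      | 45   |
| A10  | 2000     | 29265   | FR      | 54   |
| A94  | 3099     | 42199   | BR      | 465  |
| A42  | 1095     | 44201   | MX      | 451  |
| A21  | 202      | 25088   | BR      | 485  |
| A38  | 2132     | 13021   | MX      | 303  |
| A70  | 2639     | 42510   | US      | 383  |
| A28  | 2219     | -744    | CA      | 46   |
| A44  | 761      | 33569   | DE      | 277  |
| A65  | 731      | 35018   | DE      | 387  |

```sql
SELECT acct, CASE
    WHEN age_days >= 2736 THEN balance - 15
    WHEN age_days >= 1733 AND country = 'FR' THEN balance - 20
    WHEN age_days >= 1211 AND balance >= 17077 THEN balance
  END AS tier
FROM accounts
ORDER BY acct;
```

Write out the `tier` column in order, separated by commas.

acct=A10: age_days >= 1733 AND country = 'FR' → 29245
acct=A21: (no match → NULL) → NULL
acct=A23: age_days >= 2736 → 12397
acct=A28: (no match → NULL) → NULL
acct=A38: (no match → NULL) → NULL
acct=A42: (no match → NULL) → NULL
acct=A44: (no match → NULL) → NULL
acct=A65: (no match → NULL) → NULL
acct=A68: age_days >= 2736 → 9869
acct=A69: (no match → NULL) → NULL
acct=A70: age_days >= 1211 AND balance >= 17077 → 42510
acct=A94: age_days >= 2736 → 42184

29245, NULL, 12397, NULL, NULL, NULL, NULL, NULL, 9869, NULL, 42510, 42184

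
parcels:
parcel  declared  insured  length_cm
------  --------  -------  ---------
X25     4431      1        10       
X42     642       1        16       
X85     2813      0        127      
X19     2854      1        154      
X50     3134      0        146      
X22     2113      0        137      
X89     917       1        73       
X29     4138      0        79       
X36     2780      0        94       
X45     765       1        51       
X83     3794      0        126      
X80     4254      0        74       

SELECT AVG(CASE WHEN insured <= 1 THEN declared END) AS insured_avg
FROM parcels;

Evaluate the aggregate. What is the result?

parcel=X25: ✓ → 4431
parcel=X42: ✓ → 642
parcel=X85: ✓ → 2813
parcel=X19: ✓ → 2854
parcel=X50: ✓ → 3134
parcel=X22: ✓ → 2113
parcel=X89: ✓ → 917
parcel=X29: ✓ → 4138
parcel=X36: ✓ → 2780
parcel=X45: ✓ → 765
parcel=X83: ✓ → 3794
parcel=X80: ✓ → 4254
insured_avg = (4431 + 642 + 2813 + 2854 + 3134 + 2113 + 917 + 4138 + 2780 + 765 + 3794 + 4254) / 12 = 2719.5833333333

2719.5833333333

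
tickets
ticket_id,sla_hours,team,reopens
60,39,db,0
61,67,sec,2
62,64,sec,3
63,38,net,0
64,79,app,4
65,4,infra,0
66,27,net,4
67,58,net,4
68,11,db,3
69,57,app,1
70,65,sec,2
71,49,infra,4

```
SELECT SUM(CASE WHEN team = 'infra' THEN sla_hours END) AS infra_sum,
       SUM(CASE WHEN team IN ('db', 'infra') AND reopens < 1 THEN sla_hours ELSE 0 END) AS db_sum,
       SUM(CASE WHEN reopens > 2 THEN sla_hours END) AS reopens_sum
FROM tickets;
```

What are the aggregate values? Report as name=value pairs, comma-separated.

infra_sum=53, db_sum=43, reopens_sum=288

[infra_sum: team = 'infra']
ticket_id=60: ✗
ticket_id=61: ✗
ticket_id=62: ✗
ticket_id=63: ✗
ticket_id=64: ✗
ticket_id=65: ✓ → 4
ticket_id=66: ✗
ticket_id=67: ✗
ticket_id=68: ✗
ticket_id=69: ✗
ticket_id=70: ✗
ticket_id=71: ✓ → 49
infra_sum = 4 + 49 = 53
—
[db_sum: team IN ('db', 'infra') AND reopens < 1]
ticket_id=60: ✓ → 39
ticket_id=61: ✗
ticket_id=62: ✗
ticket_id=63: ✗
ticket_id=64: ✗
ticket_id=65: ✓ → 4
ticket_id=66: ✗
ticket_id=67: ✗
ticket_id=68: ✗
ticket_id=69: ✗
ticket_id=70: ✗
ticket_id=71: ✗
db_sum = 39 + 4 = 43
—
[reopens_sum: reopens > 2]
ticket_id=60: ✗
ticket_id=61: ✗
ticket_id=62: ✓ → 64
ticket_id=63: ✗
ticket_id=64: ✓ → 79
ticket_id=65: ✗
ticket_id=66: ✓ → 27
ticket_id=67: ✓ → 58
ticket_id=68: ✓ → 11
ticket_id=69: ✗
ticket_id=70: ✗
ticket_id=71: ✓ → 49
reopens_sum = 64 + 79 + 27 + 58 + 11 + 49 = 288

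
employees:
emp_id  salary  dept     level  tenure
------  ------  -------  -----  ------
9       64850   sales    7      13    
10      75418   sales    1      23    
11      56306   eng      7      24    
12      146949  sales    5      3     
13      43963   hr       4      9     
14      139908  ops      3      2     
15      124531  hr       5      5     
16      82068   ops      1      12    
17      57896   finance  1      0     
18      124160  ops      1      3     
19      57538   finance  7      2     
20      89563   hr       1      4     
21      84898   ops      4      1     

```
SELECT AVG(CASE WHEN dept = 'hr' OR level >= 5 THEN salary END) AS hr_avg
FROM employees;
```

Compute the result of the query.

83385.7142857143

emp_id=9: ✓ → 64850
emp_id=10: ✗
emp_id=11: ✓ → 56306
emp_id=12: ✓ → 146949
emp_id=13: ✓ → 43963
emp_id=14: ✗
emp_id=15: ✓ → 124531
emp_id=16: ✗
emp_id=17: ✗
emp_id=18: ✗
emp_id=19: ✓ → 57538
emp_id=20: ✓ → 89563
emp_id=21: ✗
hr_avg = (64850 + 56306 + 146949 + 43963 + 124531 + 57538 + 89563) / 7 = 83385.7142857143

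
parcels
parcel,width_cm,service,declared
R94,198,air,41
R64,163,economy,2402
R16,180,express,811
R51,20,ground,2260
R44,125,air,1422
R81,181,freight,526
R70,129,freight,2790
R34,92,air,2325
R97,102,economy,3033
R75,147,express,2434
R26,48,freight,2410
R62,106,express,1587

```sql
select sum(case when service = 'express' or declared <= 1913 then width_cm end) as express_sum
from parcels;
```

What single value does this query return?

parcel=R94: ✓ → 198
parcel=R64: ✗
parcel=R16: ✓ → 180
parcel=R51: ✗
parcel=R44: ✓ → 125
parcel=R81: ✓ → 181
parcel=R70: ✗
parcel=R34: ✗
parcel=R97: ✗
parcel=R75: ✓ → 147
parcel=R26: ✗
parcel=R62: ✓ → 106
express_sum = 198 + 180 + 125 + 181 + 147 + 106 = 937

937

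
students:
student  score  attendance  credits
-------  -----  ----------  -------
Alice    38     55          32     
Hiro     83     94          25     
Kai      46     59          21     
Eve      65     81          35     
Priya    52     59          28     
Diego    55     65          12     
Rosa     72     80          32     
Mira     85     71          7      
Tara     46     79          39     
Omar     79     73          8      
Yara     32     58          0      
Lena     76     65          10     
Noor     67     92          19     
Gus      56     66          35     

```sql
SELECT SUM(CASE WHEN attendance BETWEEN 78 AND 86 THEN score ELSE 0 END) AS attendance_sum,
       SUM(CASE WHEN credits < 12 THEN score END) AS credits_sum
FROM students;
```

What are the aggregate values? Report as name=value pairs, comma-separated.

[attendance_sum: attendance BETWEEN 78 AND 86]
student=Alice: ✗
student=Hiro: ✗
student=Kai: ✗
student=Eve: ✓ → 65
student=Priya: ✗
student=Diego: ✗
student=Rosa: ✓ → 72
student=Mira: ✗
student=Tara: ✓ → 46
student=Omar: ✗
student=Yara: ✗
student=Lena: ✗
student=Noor: ✗
student=Gus: ✗
attendance_sum = 65 + 72 + 46 = 183
—
[credits_sum: credits < 12]
student=Alice: ✗
student=Hiro: ✗
student=Kai: ✗
student=Eve: ✗
student=Priya: ✗
student=Diego: ✗
student=Rosa: ✗
student=Mira: ✓ → 85
student=Tara: ✗
student=Omar: ✓ → 79
student=Yara: ✓ → 32
student=Lena: ✓ → 76
student=Noor: ✗
student=Gus: ✗
credits_sum = 85 + 79 + 32 + 76 = 272

attendance_sum=183, credits_sum=272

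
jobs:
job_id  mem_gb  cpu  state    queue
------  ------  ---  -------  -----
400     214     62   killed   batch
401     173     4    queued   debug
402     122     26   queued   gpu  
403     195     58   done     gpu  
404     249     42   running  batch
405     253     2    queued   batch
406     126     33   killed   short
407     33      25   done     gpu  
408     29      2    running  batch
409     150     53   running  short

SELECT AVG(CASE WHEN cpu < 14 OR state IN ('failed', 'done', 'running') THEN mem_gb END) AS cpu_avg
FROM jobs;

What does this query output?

job_id=400: ✗
job_id=401: ✓ → 173
job_id=402: ✗
job_id=403: ✓ → 195
job_id=404: ✓ → 249
job_id=405: ✓ → 253
job_id=406: ✗
job_id=407: ✓ → 33
job_id=408: ✓ → 29
job_id=409: ✓ → 150
cpu_avg = (173 + 195 + 249 + 253 + 33 + 29 + 150) / 7 = 154.5714285714

154.5714285714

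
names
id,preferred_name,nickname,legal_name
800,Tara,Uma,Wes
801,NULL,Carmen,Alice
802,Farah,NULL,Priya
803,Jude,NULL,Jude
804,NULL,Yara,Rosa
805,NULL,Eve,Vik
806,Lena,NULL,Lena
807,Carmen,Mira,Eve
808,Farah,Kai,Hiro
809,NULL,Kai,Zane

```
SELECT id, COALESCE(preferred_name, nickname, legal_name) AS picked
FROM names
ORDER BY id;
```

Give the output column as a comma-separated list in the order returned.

Tara, Carmen, Farah, Jude, Yara, Eve, Lena, Carmen, Farah, Kai

id=800: preferred_name=Tara → Tara
id=801: preferred_name=NULL, nickname=Carmen → Carmen
id=802: preferred_name=Farah → Farah
id=803: preferred_name=Jude → Jude
id=804: preferred_name=NULL, nickname=Yara → Yara
id=805: preferred_name=NULL, nickname=Eve → Eve
id=806: preferred_name=Lena → Lena
id=807: preferred_name=Carmen → Carmen
id=808: preferred_name=Farah → Farah
id=809: preferred_name=NULL, nickname=Kai → Kai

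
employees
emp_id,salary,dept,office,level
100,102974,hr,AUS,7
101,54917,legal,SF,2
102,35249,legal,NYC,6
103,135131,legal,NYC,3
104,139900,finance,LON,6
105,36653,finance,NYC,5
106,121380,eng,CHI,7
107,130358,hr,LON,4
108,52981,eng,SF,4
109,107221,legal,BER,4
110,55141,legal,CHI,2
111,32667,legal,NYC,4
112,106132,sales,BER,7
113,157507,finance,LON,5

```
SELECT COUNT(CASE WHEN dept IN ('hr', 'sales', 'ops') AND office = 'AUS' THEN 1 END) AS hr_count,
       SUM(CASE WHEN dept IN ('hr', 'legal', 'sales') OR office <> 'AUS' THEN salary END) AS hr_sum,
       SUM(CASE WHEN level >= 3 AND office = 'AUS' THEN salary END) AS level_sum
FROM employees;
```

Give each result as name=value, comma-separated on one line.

[hr_count: dept IN ('hr', 'sales', 'ops') AND office = 'AUS']
emp_id=100: ✓ → 1
emp_id=101: ✗
emp_id=102: ✗
emp_id=103: ✗
emp_id=104: ✗
emp_id=105: ✗
emp_id=106: ✗
emp_id=107: ✗
emp_id=108: ✗
emp_id=109: ✗
emp_id=110: ✗
emp_id=111: ✗
emp_id=112: ✗
emp_id=113: ✗
hr_count = COUNT(1) = 1
—
[hr_sum: dept IN ('hr', 'legal', 'sales') OR office <> 'AUS']
emp_id=100: ✓ → 102974
emp_id=101: ✓ → 54917
emp_id=102: ✓ → 35249
emp_id=103: ✓ → 135131
emp_id=104: ✓ → 139900
emp_id=105: ✓ → 36653
emp_id=106: ✓ → 121380
emp_id=107: ✓ → 130358
emp_id=108: ✓ → 52981
emp_id=109: ✓ → 107221
emp_id=110: ✓ → 55141
emp_id=111: ✓ → 32667
emp_id=112: ✓ → 106132
emp_id=113: ✓ → 157507
hr_sum = 102974 + 54917 + 35249 + 135131 + 139900 + 36653 + 121380 + 130358 + 52981 + 107221 + 55141 + 32667 + 106132 + 157507 = 1268211
—
[level_sum: level >= 3 AND office = 'AUS']
emp_id=100: ✓ → 102974
emp_id=101: ✗
emp_id=102: ✗
emp_id=103: ✗
emp_id=104: ✗
emp_id=105: ✗
emp_id=106: ✗
emp_id=107: ✗
emp_id=108: ✗
emp_id=109: ✗
emp_id=110: ✗
emp_id=111: ✗
emp_id=112: ✗
emp_id=113: ✗
level_sum = 102974

hr_count=1, hr_sum=1268211, level_sum=102974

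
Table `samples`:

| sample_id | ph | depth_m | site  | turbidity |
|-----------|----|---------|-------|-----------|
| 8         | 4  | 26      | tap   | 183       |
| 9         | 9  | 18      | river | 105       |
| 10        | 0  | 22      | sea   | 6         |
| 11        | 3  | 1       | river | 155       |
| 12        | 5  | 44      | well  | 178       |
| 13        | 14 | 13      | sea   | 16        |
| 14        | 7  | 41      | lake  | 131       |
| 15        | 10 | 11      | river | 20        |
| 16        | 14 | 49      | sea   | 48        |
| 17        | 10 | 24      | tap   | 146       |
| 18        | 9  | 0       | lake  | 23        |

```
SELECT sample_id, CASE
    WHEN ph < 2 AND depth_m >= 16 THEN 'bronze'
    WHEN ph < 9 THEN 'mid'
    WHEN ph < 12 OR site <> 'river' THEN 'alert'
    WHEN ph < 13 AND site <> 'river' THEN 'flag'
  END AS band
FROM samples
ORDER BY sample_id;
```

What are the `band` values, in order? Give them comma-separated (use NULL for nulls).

mid, alert, bronze, mid, mid, alert, mid, alert, alert, alert, alert

sample_id=8: ph < 9 → mid
sample_id=9: ph < 12 OR site <> 'river' → alert
sample_id=10: ph < 2 AND depth_m >= 16 → bronze
sample_id=11: ph < 9 → mid
sample_id=12: ph < 9 → mid
sample_id=13: ph < 12 OR site <> 'river' → alert
sample_id=14: ph < 9 → mid
sample_id=15: ph < 12 OR site <> 'river' → alert
sample_id=16: ph < 12 OR site <> 'river' → alert
sample_id=17: ph < 12 OR site <> 'river' → alert
sample_id=18: ph < 12 OR site <> 'river' → alert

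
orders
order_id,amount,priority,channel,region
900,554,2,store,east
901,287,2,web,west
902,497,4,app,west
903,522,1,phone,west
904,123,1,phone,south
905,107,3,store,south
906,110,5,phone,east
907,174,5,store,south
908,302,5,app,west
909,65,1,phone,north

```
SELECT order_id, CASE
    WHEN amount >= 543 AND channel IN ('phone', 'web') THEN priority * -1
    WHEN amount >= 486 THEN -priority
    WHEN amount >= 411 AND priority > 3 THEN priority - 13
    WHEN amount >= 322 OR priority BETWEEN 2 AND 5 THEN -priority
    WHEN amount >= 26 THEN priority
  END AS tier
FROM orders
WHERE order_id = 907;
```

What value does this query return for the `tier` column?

-5

order_id = 907: amount=174, priority=5, channel=store, region=south.
amount >= 543 AND channel IN ('phone', 'web') → false
amount >= 486 → false
amount >= 411 AND priority > 3 → false
amount >= 322 OR priority BETWEEN 2 AND 5 → true → -5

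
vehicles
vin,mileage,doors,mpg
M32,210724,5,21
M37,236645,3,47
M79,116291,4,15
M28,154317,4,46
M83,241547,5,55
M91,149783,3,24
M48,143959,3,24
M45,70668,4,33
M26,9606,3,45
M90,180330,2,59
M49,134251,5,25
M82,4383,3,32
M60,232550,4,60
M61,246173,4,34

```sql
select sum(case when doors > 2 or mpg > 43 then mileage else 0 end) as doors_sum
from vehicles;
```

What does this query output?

2131227

vin=M32: ✓ → 210724
vin=M37: ✓ → 236645
vin=M79: ✓ → 116291
vin=M28: ✓ → 154317
vin=M83: ✓ → 241547
vin=M91: ✓ → 149783
vin=M48: ✓ → 143959
vin=M45: ✓ → 70668
vin=M26: ✓ → 9606
vin=M90: ✓ → 180330
vin=M49: ✓ → 134251
vin=M82: ✓ → 4383
vin=M60: ✓ → 232550
vin=M61: ✓ → 246173
doors_sum = 210724 + 236645 + 116291 + 154317 + 241547 + 149783 + 143959 + 70668 + 9606 + 180330 + 134251 + 4383 + 232550 + 246173 = 2131227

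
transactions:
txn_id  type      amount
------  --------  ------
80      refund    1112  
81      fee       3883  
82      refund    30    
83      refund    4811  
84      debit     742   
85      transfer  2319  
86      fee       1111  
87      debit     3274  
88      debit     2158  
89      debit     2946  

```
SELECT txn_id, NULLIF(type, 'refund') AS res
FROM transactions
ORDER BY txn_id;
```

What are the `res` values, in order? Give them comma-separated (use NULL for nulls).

NULL, fee, NULL, NULL, debit, transfer, fee, debit, debit, debit

txn_id=80: type=refund vs refund: equal → NULL
txn_id=81: type=fee vs refund: differ → fee
txn_id=82: type=refund vs refund: equal → NULL
txn_id=83: type=refund vs refund: equal → NULL
txn_id=84: type=debit vs refund: differ → debit
txn_id=85: type=transfer vs refund: differ → transfer
txn_id=86: type=fee vs refund: differ → fee
txn_id=87: type=debit vs refund: differ → debit
txn_id=88: type=debit vs refund: differ → debit
txn_id=89: type=debit vs refund: differ → debit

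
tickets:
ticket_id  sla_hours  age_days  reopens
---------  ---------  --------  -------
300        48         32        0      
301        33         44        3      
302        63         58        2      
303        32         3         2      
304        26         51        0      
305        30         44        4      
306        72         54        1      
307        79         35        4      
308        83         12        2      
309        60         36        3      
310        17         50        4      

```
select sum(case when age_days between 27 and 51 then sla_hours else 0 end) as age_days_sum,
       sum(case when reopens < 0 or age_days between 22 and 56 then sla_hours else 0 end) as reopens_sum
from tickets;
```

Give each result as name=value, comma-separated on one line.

age_days_sum=293, reopens_sum=365

[age_days_sum: age_days between 27 and 51]
ticket_id=300: ✓ → 48
ticket_id=301: ✓ → 33
ticket_id=302: ✗
ticket_id=303: ✗
ticket_id=304: ✓ → 26
ticket_id=305: ✓ → 30
ticket_id=306: ✗
ticket_id=307: ✓ → 79
ticket_id=308: ✗
ticket_id=309: ✓ → 60
ticket_id=310: ✓ → 17
age_days_sum = 48 + 33 + 26 + 30 + 79 + 60 + 17 = 293
—
[reopens_sum: reopens < 0 or age_days between 22 and 56]
ticket_id=300: ✓ → 48
ticket_id=301: ✓ → 33
ticket_id=302: ✗
ticket_id=303: ✗
ticket_id=304: ✓ → 26
ticket_id=305: ✓ → 30
ticket_id=306: ✓ → 72
ticket_id=307: ✓ → 79
ticket_id=308: ✗
ticket_id=309: ✓ → 60
ticket_id=310: ✓ → 17
reopens_sum = 48 + 33 + 26 + 30 + 72 + 79 + 60 + 17 = 365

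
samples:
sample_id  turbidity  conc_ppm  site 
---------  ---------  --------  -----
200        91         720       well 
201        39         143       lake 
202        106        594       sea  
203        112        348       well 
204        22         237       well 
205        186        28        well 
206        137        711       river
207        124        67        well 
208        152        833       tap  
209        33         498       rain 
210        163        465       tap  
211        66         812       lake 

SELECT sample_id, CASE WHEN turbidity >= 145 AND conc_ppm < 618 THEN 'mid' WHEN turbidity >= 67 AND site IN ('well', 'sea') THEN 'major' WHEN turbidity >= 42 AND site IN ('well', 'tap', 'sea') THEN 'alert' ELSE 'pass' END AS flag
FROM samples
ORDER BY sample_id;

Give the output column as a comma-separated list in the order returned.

major, pass, major, major, pass, mid, pass, major, alert, pass, mid, pass

sample_id=200: turbidity >= 67 AND site IN ('well', 'sea') → major
sample_id=201: ELSE → pass
sample_id=202: turbidity >= 67 AND site IN ('well', 'sea') → major
sample_id=203: turbidity >= 67 AND site IN ('well', 'sea') → major
sample_id=204: ELSE → pass
sample_id=205: turbidity >= 145 AND conc_ppm < 618 → mid
sample_id=206: ELSE → pass
sample_id=207: turbidity >= 67 AND site IN ('well', 'sea') → major
sample_id=208: turbidity >= 42 AND site IN ('well', 'tap', 'sea') → alert
sample_id=209: ELSE → pass
sample_id=210: turbidity >= 145 AND conc_ppm < 618 → mid
sample_id=211: ELSE → pass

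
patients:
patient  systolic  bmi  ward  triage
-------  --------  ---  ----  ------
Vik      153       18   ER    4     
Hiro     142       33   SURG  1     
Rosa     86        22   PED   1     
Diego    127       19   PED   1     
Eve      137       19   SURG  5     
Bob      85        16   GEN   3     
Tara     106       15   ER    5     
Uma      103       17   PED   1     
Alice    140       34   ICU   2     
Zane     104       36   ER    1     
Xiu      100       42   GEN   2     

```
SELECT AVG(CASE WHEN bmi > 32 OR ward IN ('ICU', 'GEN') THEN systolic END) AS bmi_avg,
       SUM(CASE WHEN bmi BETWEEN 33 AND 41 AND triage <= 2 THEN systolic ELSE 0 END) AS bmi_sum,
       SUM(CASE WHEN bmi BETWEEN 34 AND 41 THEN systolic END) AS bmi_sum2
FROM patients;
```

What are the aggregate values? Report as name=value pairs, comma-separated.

bmi_avg=114.2, bmi_sum=386, bmi_sum2=244

[bmi_avg: bmi > 32 OR ward IN ('ICU', 'GEN')]
patient=Vik: ✗
patient=Hiro: ✓ → 142
patient=Rosa: ✗
patient=Diego: ✗
patient=Eve: ✗
patient=Bob: ✓ → 85
patient=Tara: ✗
patient=Uma: ✗
patient=Alice: ✓ → 140
patient=Zane: ✓ → 104
patient=Xiu: ✓ → 100
bmi_avg = (142 + 85 + 140 + 104 + 100) / 5 = 114.2
—
[bmi_sum: bmi BETWEEN 33 AND 41 AND triage <= 2]
patient=Vik: ✗
patient=Hiro: ✓ → 142
patient=Rosa: ✗
patient=Diego: ✗
patient=Eve: ✗
patient=Bob: ✗
patient=Tara: ✗
patient=Uma: ✗
patient=Alice: ✓ → 140
patient=Zane: ✓ → 104
patient=Xiu: ✗
bmi_sum = 142 + 140 + 104 = 386
—
[bmi_sum2: bmi BETWEEN 34 AND 41]
patient=Vik: ✗
patient=Hiro: ✗
patient=Rosa: ✗
patient=Diego: ✗
patient=Eve: ✗
patient=Bob: ✗
patient=Tara: ✗
patient=Uma: ✗
patient=Alice: ✓ → 140
patient=Zane: ✓ → 104
patient=Xiu: ✗
bmi_sum2 = 140 + 104 = 244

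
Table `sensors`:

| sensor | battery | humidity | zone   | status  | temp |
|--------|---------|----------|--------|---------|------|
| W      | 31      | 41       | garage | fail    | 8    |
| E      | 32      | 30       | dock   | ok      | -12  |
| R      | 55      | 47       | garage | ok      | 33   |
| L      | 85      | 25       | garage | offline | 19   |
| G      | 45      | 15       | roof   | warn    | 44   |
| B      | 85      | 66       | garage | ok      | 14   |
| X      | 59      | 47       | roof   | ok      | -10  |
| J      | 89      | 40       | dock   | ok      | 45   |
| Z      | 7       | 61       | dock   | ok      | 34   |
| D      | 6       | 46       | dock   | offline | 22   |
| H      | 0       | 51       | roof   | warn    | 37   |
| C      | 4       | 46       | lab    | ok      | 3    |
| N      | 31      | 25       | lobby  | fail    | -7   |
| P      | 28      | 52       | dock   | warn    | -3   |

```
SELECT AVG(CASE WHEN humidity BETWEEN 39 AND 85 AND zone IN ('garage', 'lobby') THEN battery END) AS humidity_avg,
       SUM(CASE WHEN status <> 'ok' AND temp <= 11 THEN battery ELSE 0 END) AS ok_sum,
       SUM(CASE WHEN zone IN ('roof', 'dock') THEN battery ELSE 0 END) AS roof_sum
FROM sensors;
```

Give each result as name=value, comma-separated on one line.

humidity_avg=57, ok_sum=90, roof_sum=266

[humidity_avg: humidity BETWEEN 39 AND 85 AND zone IN ('garage', 'lobby')]
sensor=W: ✓ → 31
sensor=E: ✗
sensor=R: ✓ → 55
sensor=L: ✗
sensor=G: ✗
sensor=B: ✓ → 85
sensor=X: ✗
sensor=J: ✗
sensor=Z: ✗
sensor=D: ✗
sensor=H: ✗
sensor=C: ✗
sensor=N: ✗
sensor=P: ✗
humidity_avg = (31 + 55 + 85) / 3 = 57
—
[ok_sum: status <> 'ok' AND temp <= 11]
sensor=W: ✓ → 31
sensor=E: ✗
sensor=R: ✗
sensor=L: ✗
sensor=G: ✗
sensor=B: ✗
sensor=X: ✗
sensor=J: ✗
sensor=Z: ✗
sensor=D: ✗
sensor=H: ✗
sensor=C: ✗
sensor=N: ✓ → 31
sensor=P: ✓ → 28
ok_sum = 31 + 31 + 28 = 90
—
[roof_sum: zone IN ('roof', 'dock')]
sensor=W: ✗
sensor=E: ✓ → 32
sensor=R: ✗
sensor=L: ✗
sensor=G: ✓ → 45
sensor=B: ✗
sensor=X: ✓ → 59
sensor=J: ✓ → 89
sensor=Z: ✓ → 7
sensor=D: ✓ → 6
sensor=H: ✓ → 0
sensor=C: ✗
sensor=N: ✗
sensor=P: ✓ → 28
roof_sum = 32 + 45 + 59 + 89 + 7 + 6 + 28 = 266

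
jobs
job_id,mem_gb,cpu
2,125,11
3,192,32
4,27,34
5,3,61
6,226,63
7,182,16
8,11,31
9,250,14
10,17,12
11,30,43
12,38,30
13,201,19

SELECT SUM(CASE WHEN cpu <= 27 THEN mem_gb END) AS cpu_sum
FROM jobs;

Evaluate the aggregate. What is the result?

job_id=2: ✓ → 125
job_id=3: ✗
job_id=4: ✗
job_id=5: ✗
job_id=6: ✗
job_id=7: ✓ → 182
job_id=8: ✗
job_id=9: ✓ → 250
job_id=10: ✓ → 17
job_id=11: ✗
job_id=12: ✗
job_id=13: ✓ → 201
cpu_sum = 125 + 182 + 250 + 17 + 201 = 775

775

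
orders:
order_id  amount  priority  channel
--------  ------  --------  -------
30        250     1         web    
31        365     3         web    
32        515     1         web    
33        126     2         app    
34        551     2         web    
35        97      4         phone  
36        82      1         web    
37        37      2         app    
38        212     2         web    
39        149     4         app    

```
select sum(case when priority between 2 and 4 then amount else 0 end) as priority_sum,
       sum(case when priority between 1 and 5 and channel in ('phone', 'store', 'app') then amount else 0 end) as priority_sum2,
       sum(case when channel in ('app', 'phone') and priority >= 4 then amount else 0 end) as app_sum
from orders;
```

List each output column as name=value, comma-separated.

priority_sum=1537, priority_sum2=409, app_sum=246

[priority_sum: priority between 2 and 4]
order_id=30: ✗
order_id=31: ✓ → 365
order_id=32: ✗
order_id=33: ✓ → 126
order_id=34: ✓ → 551
order_id=35: ✓ → 97
order_id=36: ✗
order_id=37: ✓ → 37
order_id=38: ✓ → 212
order_id=39: ✓ → 149
priority_sum = 365 + 126 + 551 + 97 + 37 + 212 + 149 = 1537
—
[priority_sum2: priority between 1 and 5 and channel in ('phone', 'store', 'app')]
order_id=30: ✗
order_id=31: ✗
order_id=32: ✗
order_id=33: ✓ → 126
order_id=34: ✗
order_id=35: ✓ → 97
order_id=36: ✗
order_id=37: ✓ → 37
order_id=38: ✗
order_id=39: ✓ → 149
priority_sum2 = 126 + 97 + 37 + 149 = 409
—
[app_sum: channel in ('app', 'phone') and priority >= 4]
order_id=30: ✗
order_id=31: ✗
order_id=32: ✗
order_id=33: ✗
order_id=34: ✗
order_id=35: ✓ → 97
order_id=36: ✗
order_id=37: ✗
order_id=38: ✗
order_id=39: ✓ → 149
app_sum = 97 + 149 = 246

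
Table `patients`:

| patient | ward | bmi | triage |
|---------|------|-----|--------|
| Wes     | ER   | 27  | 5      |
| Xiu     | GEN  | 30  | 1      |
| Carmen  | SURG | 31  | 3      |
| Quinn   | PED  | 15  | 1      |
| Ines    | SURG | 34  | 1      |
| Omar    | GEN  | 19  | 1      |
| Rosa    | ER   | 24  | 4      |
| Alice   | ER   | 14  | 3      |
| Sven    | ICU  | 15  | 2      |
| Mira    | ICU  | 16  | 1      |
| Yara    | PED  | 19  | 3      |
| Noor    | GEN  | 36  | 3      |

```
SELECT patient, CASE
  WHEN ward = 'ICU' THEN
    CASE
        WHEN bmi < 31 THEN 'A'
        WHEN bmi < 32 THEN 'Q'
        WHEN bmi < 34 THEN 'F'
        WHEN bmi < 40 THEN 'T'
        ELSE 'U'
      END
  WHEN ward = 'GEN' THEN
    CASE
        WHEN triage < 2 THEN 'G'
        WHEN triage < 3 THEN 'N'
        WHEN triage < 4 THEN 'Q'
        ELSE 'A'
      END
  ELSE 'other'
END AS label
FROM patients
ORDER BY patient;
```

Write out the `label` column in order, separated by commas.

patient=Alice: ward='ER' → outer ELSE → other
patient=Carmen: ward='SURG' → outer ELSE → other
patient=Ines: ward='SURG' → outer ELSE → other
patient=Mira: ward='ICU' → inner[bmi < 31] → A
patient=Noor: ward='GEN' → inner[triage < 4] → Q
patient=Omar: ward='GEN' → inner[triage < 2] → G
patient=Quinn: ward='PED' → outer ELSE → other
patient=Rosa: ward='ER' → outer ELSE → other
patient=Sven: ward='ICU' → inner[bmi < 31] → A
patient=Wes: ward='ER' → outer ELSE → other
patient=Xiu: ward='GEN' → inner[triage < 2] → G
patient=Yara: ward='PED' → outer ELSE → other

other, other, other, A, Q, G, other, other, A, other, G, other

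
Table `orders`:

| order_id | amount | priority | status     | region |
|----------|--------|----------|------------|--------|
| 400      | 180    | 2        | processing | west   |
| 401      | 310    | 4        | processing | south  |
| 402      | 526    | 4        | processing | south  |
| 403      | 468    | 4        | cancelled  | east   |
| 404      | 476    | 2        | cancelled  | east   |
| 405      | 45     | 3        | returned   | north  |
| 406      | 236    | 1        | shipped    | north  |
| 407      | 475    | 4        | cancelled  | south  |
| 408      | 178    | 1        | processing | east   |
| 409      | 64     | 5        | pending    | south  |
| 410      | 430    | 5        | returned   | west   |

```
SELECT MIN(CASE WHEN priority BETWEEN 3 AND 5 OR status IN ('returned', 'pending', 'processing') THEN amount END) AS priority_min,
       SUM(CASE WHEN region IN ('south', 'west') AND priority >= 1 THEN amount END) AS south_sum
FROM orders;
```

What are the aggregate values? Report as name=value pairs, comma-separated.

[priority_min: priority BETWEEN 3 AND 5 OR status IN ('returned', 'pending', 'processing')]
order_id=400: ✓ → 180
order_id=401: ✓ → 310
order_id=402: ✓ → 526
order_id=403: ✓ → 468
order_id=404: ✗
order_id=405: ✓ → 45
order_id=406: ✗
order_id=407: ✓ → 475
order_id=408: ✓ → 178
order_id=409: ✓ → 64
order_id=410: ✓ → 430
priority_min = MIN(180, 310, 526, 468, 45, 475, 178, 64, 430) = 45
—
[south_sum: region IN ('south', 'west') AND priority >= 1]
order_id=400: ✓ → 180
order_id=401: ✓ → 310
order_id=402: ✓ → 526
order_id=403: ✗
order_id=404: ✗
order_id=405: ✗
order_id=406: ✗
order_id=407: ✓ → 475
order_id=408: ✗
order_id=409: ✓ → 64
order_id=410: ✓ → 430
south_sum = 180 + 310 + 526 + 475 + 64 + 430 = 1985

priority_min=45, south_sum=1985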